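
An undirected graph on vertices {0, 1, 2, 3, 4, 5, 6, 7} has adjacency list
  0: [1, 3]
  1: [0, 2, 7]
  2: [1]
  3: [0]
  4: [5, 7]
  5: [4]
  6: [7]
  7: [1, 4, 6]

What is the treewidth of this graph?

A width-1 tree decomposition is:
Bags: B1 = {1, 7}  B2 = {4, 7}  B3 = {1, 2}  B4 = {4, 5}  B5 = {0, 1}  B6 = {6, 7}  B7 = {0, 3}
Tree: B1–B2, B1–B3, B2–B4, B3–B5, B2–B6, B5–B7
Every bag has size at most 2, so the width is 2 − 1 = 1 and tw(G) ≤ 1. Any graph with an edge has treewidth ≥ 1, and G has the edge 7–1. Therefore the treewidth is 1.

1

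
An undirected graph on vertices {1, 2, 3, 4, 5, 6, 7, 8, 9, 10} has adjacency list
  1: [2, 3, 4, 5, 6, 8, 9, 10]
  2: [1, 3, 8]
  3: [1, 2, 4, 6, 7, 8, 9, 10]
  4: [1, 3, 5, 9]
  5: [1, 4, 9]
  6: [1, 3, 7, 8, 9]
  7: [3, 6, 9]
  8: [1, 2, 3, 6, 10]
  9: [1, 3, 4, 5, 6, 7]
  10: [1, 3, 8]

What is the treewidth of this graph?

3

A width-3 tree decomposition is:
Bags: B1 = {1, 3, 6, 9}  B2 = {1, 3, 6, 8}  B3 = {1, 2, 3, 8}  B4 = {1, 3, 8, 10}  B5 = {3, 6, 7, 9}  B6 = {1, 3, 4, 9}  B7 = {1, 4, 5, 9}
Tree: B1–B2, B2–B3, B3–B4, B1–B5, B1–B6, B6–B7
The largest bag has 4 vertices, giving width 3; this decomposition certifies tw(G) ≤ 3. On the other hand G contains the 4-clique {1, 2, 3, 8}. A clique must lie in a single bag of any decomposition, so no decomposition can have width below 3. Combining the bounds, tw(G) = 3.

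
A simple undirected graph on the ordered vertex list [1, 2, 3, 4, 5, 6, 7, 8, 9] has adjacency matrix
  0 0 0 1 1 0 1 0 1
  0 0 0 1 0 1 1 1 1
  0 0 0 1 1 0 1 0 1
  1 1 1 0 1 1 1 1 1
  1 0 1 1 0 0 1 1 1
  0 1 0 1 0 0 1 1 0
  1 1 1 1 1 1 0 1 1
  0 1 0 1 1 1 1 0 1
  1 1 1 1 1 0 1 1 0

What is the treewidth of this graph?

4

A width-4 tree decomposition is:
Bags: B1 = {2, 4, 7, 8, 9}  B2 = {4, 5, 7, 8, 9}  B3 = {3, 4, 5, 7, 9}  B4 = {1, 4, 5, 7, 9}  B5 = {2, 4, 6, 7, 8}
Tree: B1–B2, B2–B3, B2–B4, B1–B5
Every bag has size at most 5, so the width is 5 − 1 = 4 and tw(G) ≤ 4. Conversely, {2, 4, 7, 8, 9} is a clique of size 5, and the vertices of any clique must share a bag in every tree decomposition; so some bag has ≥ 5 vertices and tw(G) ≥ 4. Combining the bounds, tw(G) = 4.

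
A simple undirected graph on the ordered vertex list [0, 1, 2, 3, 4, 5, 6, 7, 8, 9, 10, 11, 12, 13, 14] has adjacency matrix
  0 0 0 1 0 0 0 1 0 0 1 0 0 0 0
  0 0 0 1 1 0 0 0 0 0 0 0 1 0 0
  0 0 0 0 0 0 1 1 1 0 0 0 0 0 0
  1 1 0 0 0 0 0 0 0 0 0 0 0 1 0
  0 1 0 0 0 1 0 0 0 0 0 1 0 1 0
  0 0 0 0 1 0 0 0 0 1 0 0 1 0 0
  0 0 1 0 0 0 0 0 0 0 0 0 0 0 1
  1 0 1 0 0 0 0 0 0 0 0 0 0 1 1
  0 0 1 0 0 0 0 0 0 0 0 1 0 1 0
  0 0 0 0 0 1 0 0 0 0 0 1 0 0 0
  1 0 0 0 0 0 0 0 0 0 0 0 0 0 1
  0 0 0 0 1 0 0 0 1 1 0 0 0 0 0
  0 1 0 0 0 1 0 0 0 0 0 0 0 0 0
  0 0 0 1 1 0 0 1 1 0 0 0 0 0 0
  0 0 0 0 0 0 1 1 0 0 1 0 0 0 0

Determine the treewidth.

A width-3 tree decomposition is:
Bags: B1 = {2, 6, 10, 14}  B2 = {2, 7, 10, 14}  B3 = {0, 2, 7, 10}  B4 = {0, 2, 7, 8}  B5 = {0, 7, 8, 13}  B6 = {0, 3, 8, 13}  B7 = {3, 8, 11, 13}  B8 = {3, 4, 11, 13}  B9 = {1, 3, 4, 11}  B10 = {1, 4, 9, 11}  B11 = {1, 4, 5, 9}  B12 = {1, 5, 9, 12}
Tree: B1–B2, B2–B3, B3–B4, B4–B5, B5–B6, B6–B7, B7–B8, B8–B9, B9–B10, B10–B11, B11–B12
Every bag has size at most 4, so the width is 4 − 1 = 3 and tw(G) ≤ 3. For the lower bound: the 4 vertex sets {6,10,14}, {2}, {7}, {0,3,8,13} are disjoint, each induces a connected subgraph, and every pair is joined by at least one edge of G. Contracting each set to a single vertex therefore yields K_{4} as a minor, and since treewidth is minor-monotone, tw(G) ≥ tw(K_{4}) = 3. Hence tw(G) = 3 exactly.

3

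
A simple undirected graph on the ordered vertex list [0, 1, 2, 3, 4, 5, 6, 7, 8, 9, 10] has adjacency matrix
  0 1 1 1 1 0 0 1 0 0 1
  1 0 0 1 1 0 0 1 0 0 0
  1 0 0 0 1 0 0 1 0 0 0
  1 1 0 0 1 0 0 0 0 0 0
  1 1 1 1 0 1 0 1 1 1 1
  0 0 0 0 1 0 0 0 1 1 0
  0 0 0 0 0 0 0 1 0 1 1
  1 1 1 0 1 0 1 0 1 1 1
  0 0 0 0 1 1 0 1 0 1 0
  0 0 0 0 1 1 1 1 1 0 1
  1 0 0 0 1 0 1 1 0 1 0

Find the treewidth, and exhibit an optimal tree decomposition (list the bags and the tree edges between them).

Treewidth 3.
One such decomposition:
Bags: B1 = {0, 4, 7, 10}  B2 = {0, 2, 4, 7}  B3 = {4, 7, 9, 10}  B4 = {4, 7, 8, 9}  B5 = {4, 5, 8, 9}  B6 = {6, 7, 9, 10}  B7 = {0, 1, 4, 7}  B8 = {0, 1, 3, 4}
Tree: B1–B2, B1–B3, B3–B4, B4–B5, B3–B6, B1–B7, B7–B8

Every bag has size at most 4, so the width is 4 − 1 = 3 and tw(G) ≤ 3. For the lower bound, the 4 vertices {0, 1, 3, 4} are pairwise adjacent, and any tree decomposition puts a clique entirely inside one bag — forcing width ≥ 3. Therefore the treewidth is 3.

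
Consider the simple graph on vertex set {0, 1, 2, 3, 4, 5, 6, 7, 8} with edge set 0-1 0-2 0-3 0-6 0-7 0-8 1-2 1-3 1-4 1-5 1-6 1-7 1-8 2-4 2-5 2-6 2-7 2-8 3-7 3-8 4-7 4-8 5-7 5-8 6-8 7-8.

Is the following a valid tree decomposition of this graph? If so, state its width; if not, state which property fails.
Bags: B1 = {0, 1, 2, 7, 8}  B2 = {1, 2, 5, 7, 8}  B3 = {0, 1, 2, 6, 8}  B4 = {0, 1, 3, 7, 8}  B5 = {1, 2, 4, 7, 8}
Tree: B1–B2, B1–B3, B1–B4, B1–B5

Yes; width 4.

Every vertex of G appears in some bag (union = {0, 1, 2, 3, 4, 5, 6, 7, 8}); every edge is covered by a bag; and for each vertex v the set of bags containing v is connected in the bag tree. The decomposition is therefore valid. The largest bag has 5 vertices, so the width is 4.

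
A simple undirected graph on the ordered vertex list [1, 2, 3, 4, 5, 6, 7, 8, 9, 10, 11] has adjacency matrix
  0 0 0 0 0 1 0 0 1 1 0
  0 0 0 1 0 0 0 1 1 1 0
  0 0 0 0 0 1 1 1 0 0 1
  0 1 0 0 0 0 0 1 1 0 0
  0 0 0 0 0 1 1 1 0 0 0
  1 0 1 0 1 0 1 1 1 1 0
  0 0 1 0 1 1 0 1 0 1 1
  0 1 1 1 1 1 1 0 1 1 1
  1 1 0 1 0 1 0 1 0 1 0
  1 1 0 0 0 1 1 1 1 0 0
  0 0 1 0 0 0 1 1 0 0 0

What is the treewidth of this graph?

3

A width-3 tree decomposition is:
Bags: B1 = {6, 7, 8, 10}  B2 = {6, 8, 9, 10}  B3 = {3, 6, 7, 8}  B4 = {2, 8, 9, 10}  B5 = {1, 6, 9, 10}  B6 = {5, 6, 7, 8}  B7 = {2, 4, 8, 9}  B8 = {3, 7, 8, 11}
Tree: B1–B2, B1–B3, B2–B4, B2–B5, B1–B6, B4–B7, B3–B8
The largest bag has 4 vertices, giving width 3; this decomposition certifies tw(G) ≤ 3. For the lower bound, the 4 vertices {2, 8, 9, 10} are pairwise adjacent, and any tree decomposition puts a clique entirely inside one bag — forcing width ≥ 3. Combining the bounds, tw(G) = 3.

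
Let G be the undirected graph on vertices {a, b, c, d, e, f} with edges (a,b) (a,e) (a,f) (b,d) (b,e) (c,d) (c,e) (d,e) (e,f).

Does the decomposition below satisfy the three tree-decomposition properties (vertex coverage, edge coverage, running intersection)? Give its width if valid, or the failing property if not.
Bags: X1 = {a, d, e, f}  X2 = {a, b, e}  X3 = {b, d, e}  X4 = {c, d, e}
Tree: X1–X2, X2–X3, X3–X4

A tree decomposition must satisfy three properties: every vertex lies in some bag; for every edge, both endpoints lie together in some bag; and for every vertex, the bags containing it form a connected subtree. Here bags containing vertex d are not connected in the tree, so the decomposition is invalid.

No — bags containing vertex d are not connected in the tree.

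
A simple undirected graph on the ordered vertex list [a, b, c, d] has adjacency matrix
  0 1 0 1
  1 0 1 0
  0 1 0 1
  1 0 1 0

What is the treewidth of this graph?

A width-2 tree decomposition is:
Bags: B1 = {a, b, d}  B2 = {b, c, d}
Tree: B1–B2
The largest bag has 3 vertices, giving width 2; this decomposition certifies tw(G) ≤ 2. For the lower bound, G contains the cycle b–a–d–c–b, so G is not a forest; only forests have treewidth ≤ 1, hence tw(G) ≥ 2. Hence tw(G) = 2 exactly.

2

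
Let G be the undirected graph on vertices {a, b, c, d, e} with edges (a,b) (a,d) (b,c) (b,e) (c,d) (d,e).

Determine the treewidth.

A width-2 tree decomposition is:
Bags: B1 = {b, c, d}  B2 = {b, d, e}  B3 = {a, b, d}
Tree: B1–B2, B2–B3
Every bag has size at most 3, so the width is 3 − 1 = 2 and tw(G) ≤ 2. For the lower bound, G contains the cycle d–c–b–e–d, so G is not a forest; only forests have treewidth ≤ 1, hence tw(G) ≥ 2. Combining the bounds, tw(G) = 2.

2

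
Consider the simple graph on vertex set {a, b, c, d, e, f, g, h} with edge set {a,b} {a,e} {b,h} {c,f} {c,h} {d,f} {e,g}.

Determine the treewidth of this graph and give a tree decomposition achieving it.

Each bag holds 2 vertices, so the decomposition has width 1, which upper-bounds the treewidth. Any graph with an edge has treewidth ≥ 1, and G has the edge d–f. The upper and lower bounds meet at 1, so that is the treewidth.

Treewidth 1.
Bags: B1 = {d, f}  B2 = {c, f}  B3 = {c, h}  B4 = {b, h}  B5 = {a, b}  B6 = {a, e}  B7 = {e, g}
Tree: B1–B2, B2–B3, B3–B4, B4–B5, B5–B6, B6–B7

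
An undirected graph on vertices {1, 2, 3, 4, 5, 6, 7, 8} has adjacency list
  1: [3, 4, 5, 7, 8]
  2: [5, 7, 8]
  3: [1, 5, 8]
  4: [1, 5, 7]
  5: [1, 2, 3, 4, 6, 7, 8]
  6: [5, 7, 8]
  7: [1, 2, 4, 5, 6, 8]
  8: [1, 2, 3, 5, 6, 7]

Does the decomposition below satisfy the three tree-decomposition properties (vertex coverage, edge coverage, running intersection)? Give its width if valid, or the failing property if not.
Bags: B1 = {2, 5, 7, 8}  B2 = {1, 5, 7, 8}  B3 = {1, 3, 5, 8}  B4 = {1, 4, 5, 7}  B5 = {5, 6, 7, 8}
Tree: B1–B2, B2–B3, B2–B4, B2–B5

Yes; width 3.

Vertex coverage: the bags together contain {1, 2, 3, 4, 5, 6, 7, 8}, the full vertex set. Edge coverage: each edge of G has both endpoints in at least one bag. Running intersection: for every vertex, the bags containing it form a connected subtree. All three properties hold, so this is a valid tree decomposition of width max|bag| − 1 = 3, and hence tw(G) ≤ 3.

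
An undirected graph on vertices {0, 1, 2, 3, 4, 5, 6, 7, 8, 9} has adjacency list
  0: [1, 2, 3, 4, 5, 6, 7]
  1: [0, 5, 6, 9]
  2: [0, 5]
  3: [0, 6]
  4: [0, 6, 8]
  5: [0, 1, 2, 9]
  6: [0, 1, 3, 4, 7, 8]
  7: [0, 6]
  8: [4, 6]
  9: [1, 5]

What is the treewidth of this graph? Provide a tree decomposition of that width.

Each bag holds 3 vertices, so the decomposition has width 2, which upper-bounds the treewidth. For the lower bound, the 3 vertices {0, 2, 5} are pairwise adjacent, and any tree decomposition puts a clique entirely inside one bag — forcing width ≥ 2. The upper and lower bounds meet at 2, so that is the treewidth.

Treewidth 2.
Bags: B1 = {0, 1, 6}  B2 = {0, 4, 6}  B3 = {0, 6, 7}  B4 = {0, 1, 5}  B5 = {4, 6, 8}  B6 = {0, 2, 5}  B7 = {1, 5, 9}  B8 = {0, 3, 6}
Tree: B1–B2, B1–B3, B1–B4, B2–B5, B4–B6, B4–B7, B1–B8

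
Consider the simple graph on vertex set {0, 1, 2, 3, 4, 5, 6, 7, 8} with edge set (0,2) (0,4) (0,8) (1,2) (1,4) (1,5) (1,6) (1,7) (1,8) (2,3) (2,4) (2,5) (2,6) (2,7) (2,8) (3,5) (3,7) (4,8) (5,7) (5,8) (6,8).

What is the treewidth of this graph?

3

A width-3 tree decomposition is:
Bags: B1 = {1, 2, 5, 7}  B2 = {2, 3, 5, 7}  B3 = {1, 2, 5, 8}  B4 = {1, 2, 4, 8}  B5 = {0, 2, 4, 8}  B6 = {1, 2, 6, 8}
Tree: B1–B2, B1–B3, B3–B4, B4–B5, B3–B6
Each bag holds 4 vertices, so the decomposition has width 3, which upper-bounds the treewidth. For the lower bound, the 4 vertices {0, 2, 4, 8} are pairwise adjacent, and any tree decomposition puts a clique entirely inside one bag — forcing width ≥ 3. Therefore the treewidth is 3.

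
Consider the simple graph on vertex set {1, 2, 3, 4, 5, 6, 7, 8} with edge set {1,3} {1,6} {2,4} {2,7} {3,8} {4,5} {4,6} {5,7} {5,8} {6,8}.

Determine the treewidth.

2

A width-2 tree decomposition is:
Bags: B1 = {1, 3, 8}  B2 = {1, 6, 8}  B3 = {5, 6, 8}  B4 = {4, 5, 6}  B5 = {4, 5, 7}  B6 = {2, 4, 7}
Tree: B1–B2, B2–B3, B3–B4, B4–B5, B5–B6
The largest bag has 3 vertices, giving width 2; this decomposition certifies tw(G) ≤ 2. The edges 3–1–6–8–3 form a cycle, so G is not a tree and its treewidth is at least 2. Hence tw(G) = 2 exactly.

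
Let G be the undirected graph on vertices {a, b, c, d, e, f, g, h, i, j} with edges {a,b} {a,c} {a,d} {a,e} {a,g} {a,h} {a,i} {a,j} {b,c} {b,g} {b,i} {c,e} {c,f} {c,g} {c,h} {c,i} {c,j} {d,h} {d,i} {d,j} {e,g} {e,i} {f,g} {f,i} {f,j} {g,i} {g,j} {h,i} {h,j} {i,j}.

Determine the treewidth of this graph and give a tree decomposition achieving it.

The largest bag has 5 vertices, giving width 4; this decomposition certifies tw(G) ≤ 4. Conversely, {a, d, h, i, j} is a clique of size 5, and the vertices of any clique must share a bag in every tree decomposition; so some bag has ≥ 5 vertices and tw(G) ≥ 4. Hence tw(G) = 4 exactly.

Treewidth 4.
One optimal decomposition is:
Bags: B1 = {a, c, g, i, j}  B2 = {a, c, h, i, j}  B3 = {a, b, c, g, i}  B4 = {a, c, e, g, i}  B5 = {a, d, h, i, j}  B6 = {c, f, g, i, j}
Tree: B1–B2, B1–B3, B3–B4, B2–B5, B1–B6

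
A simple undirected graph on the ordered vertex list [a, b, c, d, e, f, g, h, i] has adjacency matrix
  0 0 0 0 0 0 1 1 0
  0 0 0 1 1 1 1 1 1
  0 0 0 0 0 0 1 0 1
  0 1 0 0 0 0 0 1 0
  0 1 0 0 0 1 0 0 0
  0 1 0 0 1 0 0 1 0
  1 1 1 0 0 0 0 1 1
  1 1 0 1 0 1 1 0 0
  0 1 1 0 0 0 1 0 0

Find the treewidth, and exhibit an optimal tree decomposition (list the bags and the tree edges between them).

Treewidth 2.
One such decomposition:
Bags: B1 = {b, g, h}  B2 = {a, g, h}  B3 = {b, d, h}  B4 = {b, f, h}  B5 = {b, g, i}  B6 = {b, e, f}  B7 = {c, g, i}
Tree: B1–B2, B1–B3, B1–B4, B1–B5, B4–B6, B5–B7

The largest bag has 3 vertices, giving width 2; this decomposition certifies tw(G) ≤ 2. Conversely, {c, g, i} is a clique of size 3, and the vertices of any clique must share a bag in every tree decomposition; so some bag has ≥ 3 vertices and tw(G) ≥ 2. Hence tw(G) = 2 exactly.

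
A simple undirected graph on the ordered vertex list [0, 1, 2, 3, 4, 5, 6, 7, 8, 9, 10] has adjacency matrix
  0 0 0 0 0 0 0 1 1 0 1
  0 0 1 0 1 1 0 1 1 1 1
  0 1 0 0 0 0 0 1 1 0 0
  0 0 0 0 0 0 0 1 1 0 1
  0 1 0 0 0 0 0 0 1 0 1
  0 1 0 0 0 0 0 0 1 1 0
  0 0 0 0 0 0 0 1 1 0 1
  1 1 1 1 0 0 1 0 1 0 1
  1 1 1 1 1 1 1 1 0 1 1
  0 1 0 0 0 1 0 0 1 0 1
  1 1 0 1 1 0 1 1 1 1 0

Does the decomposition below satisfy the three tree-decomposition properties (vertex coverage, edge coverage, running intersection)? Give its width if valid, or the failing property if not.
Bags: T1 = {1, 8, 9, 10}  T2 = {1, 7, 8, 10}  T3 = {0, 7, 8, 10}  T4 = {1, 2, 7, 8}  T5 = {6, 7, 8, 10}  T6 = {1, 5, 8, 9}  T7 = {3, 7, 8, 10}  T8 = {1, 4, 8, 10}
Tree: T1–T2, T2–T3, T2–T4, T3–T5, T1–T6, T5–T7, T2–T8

Vertex coverage: the bags together contain {0, 1, 2, 3, 4, 5, 6, 7, 8, 9, 10}, the full vertex set. Edge coverage: each edge of G has both endpoints in at least one bag. Running intersection: for every vertex, the bags containing it form a connected subtree. All three properties hold, so this is a valid tree decomposition of width max|bag| − 1 = 3, and hence tw(G) ≤ 3.

Yes; width 3.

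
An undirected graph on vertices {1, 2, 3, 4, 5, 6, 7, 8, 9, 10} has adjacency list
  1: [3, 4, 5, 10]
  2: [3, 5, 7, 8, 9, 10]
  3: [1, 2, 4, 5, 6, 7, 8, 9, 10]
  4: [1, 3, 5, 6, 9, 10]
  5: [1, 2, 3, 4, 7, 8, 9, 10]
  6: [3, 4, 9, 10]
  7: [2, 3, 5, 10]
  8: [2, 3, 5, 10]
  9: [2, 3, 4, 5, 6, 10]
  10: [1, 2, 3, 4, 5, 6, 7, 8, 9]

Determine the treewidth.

4

A width-4 tree decomposition is:
Bags: B1 = {2, 3, 5, 9, 10}  B2 = {2, 3, 5, 8, 10}  B3 = {3, 4, 5, 9, 10}  B4 = {2, 3, 5, 7, 10}  B5 = {3, 4, 6, 9, 10}  B6 = {1, 3, 4, 5, 10}
Tree: B1–B2, B1–B3, B1–B4, B3–B5, B3–B6
Every bag has size at most 5, so the width is 5 − 1 = 4 and tw(G) ≤ 4. For the lower bound, the 5 vertices {1, 3, 4, 5, 10} are pairwise adjacent, and any tree decomposition puts a clique entirely inside one bag — forcing width ≥ 4. Combining the bounds, tw(G) = 4.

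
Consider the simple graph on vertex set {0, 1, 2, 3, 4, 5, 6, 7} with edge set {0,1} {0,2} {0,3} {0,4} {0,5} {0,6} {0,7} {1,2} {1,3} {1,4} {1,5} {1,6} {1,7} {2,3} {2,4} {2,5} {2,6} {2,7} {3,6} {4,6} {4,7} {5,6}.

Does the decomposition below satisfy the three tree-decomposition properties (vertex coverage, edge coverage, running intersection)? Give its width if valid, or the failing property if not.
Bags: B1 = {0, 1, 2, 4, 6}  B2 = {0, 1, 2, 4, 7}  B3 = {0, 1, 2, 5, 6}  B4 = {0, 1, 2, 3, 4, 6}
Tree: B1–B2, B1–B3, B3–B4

A tree decomposition must satisfy three properties: every vertex lies in some bag; for every edge, both endpoints lie together in some bag; and for every vertex, the bags containing it form a connected subtree. Here bags containing vertex 4 are not connected in the tree, so the decomposition is invalid.

No — bags containing vertex 4 are not connected in the tree.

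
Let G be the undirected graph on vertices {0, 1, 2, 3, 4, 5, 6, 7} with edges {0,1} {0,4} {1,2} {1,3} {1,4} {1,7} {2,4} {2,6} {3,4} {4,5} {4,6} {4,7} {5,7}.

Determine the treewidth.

A width-2 tree decomposition is:
Bags: B1 = {1, 4, 7}  B2 = {4, 5, 7}  B3 = {1, 3, 4}  B4 = {0, 1, 4}  B5 = {1, 2, 4}  B6 = {2, 4, 6}
Tree: B1–B2, B1–B3, B1–B4, B4–B5, B5–B6
Every bag has size at most 3, so the width is 3 − 1 = 2 and tw(G) ≤ 2. Conversely, {0, 1, 4} is a clique of size 3, and the vertices of any clique must share a bag in every tree decomposition; so some bag has ≥ 3 vertices and tw(G) ≥ 2. Combining the bounds, tw(G) = 2.

2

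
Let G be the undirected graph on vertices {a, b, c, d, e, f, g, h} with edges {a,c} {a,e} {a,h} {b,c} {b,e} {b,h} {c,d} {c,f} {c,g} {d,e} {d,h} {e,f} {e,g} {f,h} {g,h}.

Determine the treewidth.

3

A width-3 tree decomposition is:
Bags: B1 = {a, c, e, h}  B2 = {c, e, g, h}  B3 = {b, c, e, h}  B4 = {c, d, e, h}  B5 = {c, e, f, h}
Tree: B1–B2, B2–B3, B3–B4, B4–B5
Every bag has size at most 4, so the width is 4 − 1 = 3 and tw(G) ≤ 3. For the lower bound: the 4 vertex sets {a,h}, {e,g}, {c}, {b} are disjoint, each induces a connected subgraph, and every pair is joined by at least one edge of G. Contracting each set to a single vertex therefore yields K_{4} as a minor, and since treewidth is minor-monotone, tw(G) ≥ tw(K_{4}) = 3. Therefore the treewidth is 3.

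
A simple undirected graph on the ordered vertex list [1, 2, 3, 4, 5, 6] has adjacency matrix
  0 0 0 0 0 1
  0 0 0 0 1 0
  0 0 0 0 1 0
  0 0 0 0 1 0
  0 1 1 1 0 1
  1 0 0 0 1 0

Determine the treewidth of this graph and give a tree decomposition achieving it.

Treewidth 1.
One optimal decomposition is:
Bags: B1 = {5, 6}  B2 = {4, 5}  B3 = {3, 5}  B4 = {1, 6}  B5 = {2, 5}
Tree: B1–B2, B1–B3, B1–B4, B2–B5

Each bag holds 2 vertices, so the decomposition has width 1, which upper-bounds the treewidth. Since G has at least one edge (e.g. 5–6), it is not an edgeless graph, so tw(G) ≥ 1. Combining the bounds, tw(G) = 1.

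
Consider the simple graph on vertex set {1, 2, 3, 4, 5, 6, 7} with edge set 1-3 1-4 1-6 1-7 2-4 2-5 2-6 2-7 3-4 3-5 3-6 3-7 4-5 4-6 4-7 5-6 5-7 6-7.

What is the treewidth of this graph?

A width-4 tree decomposition is:
Bags: B1 = {2, 4, 5, 6, 7}  B2 = {3, 4, 5, 6, 7}  B3 = {1, 3, 4, 6, 7}
Tree: B1–B2, B2–B3
Every bag has size at most 5, so the width is 5 − 1 = 4 and tw(G) ≤ 4. On the other hand G contains the 5-clique {2, 4, 5, 6, 7}. A clique must lie in a single bag of any decomposition, so no decomposition can have width below 4. Therefore the treewidth is 4.

4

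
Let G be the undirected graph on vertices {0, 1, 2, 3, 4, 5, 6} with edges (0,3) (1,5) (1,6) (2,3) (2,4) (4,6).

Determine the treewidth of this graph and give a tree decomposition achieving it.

Treewidth 1.
Bags: B1 = {1, 5}  B2 = {1, 6}  B3 = {4, 6}  B4 = {2, 4}  B5 = {2, 3}  B6 = {0, 3}
Tree: B1–B2, B2–B3, B3–B4, B4–B5, B5–B6

Every bag has size at most 2, so the width is 2 − 1 = 1 and tw(G) ≤ 1. Since G has at least one edge (e.g. 5–1), it is not an edgeless graph, so tw(G) ≥ 1. The upper and lower bounds meet at 1, so that is the treewidth.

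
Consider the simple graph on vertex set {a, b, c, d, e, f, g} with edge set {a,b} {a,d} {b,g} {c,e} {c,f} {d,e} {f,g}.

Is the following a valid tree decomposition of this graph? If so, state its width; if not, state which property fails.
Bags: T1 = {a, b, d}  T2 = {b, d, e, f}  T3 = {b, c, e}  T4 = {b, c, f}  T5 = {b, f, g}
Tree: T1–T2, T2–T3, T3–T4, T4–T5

A tree decomposition must satisfy three properties: every vertex lies in some bag; for every edge, both endpoints lie together in some bag; and for every vertex, the bags containing it form a connected subtree. Here bags containing vertex f are not connected in the tree, so the decomposition is invalid.

No — bags containing vertex f are not connected in the tree.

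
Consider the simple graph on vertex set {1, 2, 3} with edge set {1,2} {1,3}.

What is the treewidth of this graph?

A width-1 tree decomposition is:
Bags: B1 = {1, 2}  B2 = {1, 3}
Tree: B1–B2
Each bag holds 2 vertices, so the decomposition has width 1, which upper-bounds the treewidth. Any graph with an edge has treewidth ≥ 1, and G has the edge 1–2. Hence tw(G) = 1 exactly.

1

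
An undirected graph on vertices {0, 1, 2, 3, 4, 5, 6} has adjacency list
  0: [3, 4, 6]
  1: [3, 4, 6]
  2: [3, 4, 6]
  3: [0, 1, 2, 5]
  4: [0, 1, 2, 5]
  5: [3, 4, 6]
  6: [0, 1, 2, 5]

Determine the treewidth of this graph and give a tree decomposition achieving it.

Treewidth 3.
One optimal decomposition is:
Bags: B1 = {3, 4, 5, 6}  B2 = {1, 3, 4, 6}  B3 = {0, 3, 4, 6}  B4 = {2, 3, 4, 6}
Tree: B1–B2, B2–B3, B3–B4

The largest bag has 4 vertices, giving width 3; this decomposition certifies tw(G) ≤ 3. For the lower bound: the 4 vertex sets {4,5}, {1,3}, {6}, {0} are disjoint, each induces a connected subgraph, and every pair is joined by at least one edge of G. Contracting each set to a single vertex therefore yields K_{4} as a minor, and since treewidth is minor-monotone, tw(G) ≥ tw(K_{4}) = 3. Therefore the treewidth is 3.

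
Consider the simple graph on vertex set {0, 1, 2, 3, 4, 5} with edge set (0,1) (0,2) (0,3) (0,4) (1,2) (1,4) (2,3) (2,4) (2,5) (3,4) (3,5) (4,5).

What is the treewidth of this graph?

A width-3 tree decomposition is:
Bags: B1 = {0, 2, 3, 4}  B2 = {0, 1, 2, 4}  B3 = {2, 3, 4, 5}
Tree: B1–B2, B1–B3
The largest bag has 4 vertices, giving width 3; this decomposition certifies tw(G) ≤ 3. On the other hand G contains the 4-clique {0, 1, 2, 4}. A clique must lie in a single bag of any decomposition, so no decomposition can have width below 3. Therefore the treewidth is 3.

3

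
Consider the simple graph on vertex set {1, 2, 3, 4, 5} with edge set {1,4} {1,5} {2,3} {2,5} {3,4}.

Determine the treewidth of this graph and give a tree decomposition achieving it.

Treewidth 2.
One such decomposition:
Bags: B1 = {1, 4, 5}  B2 = {3, 4, 5}  B3 = {2, 3, 5}
Tree: B1–B2, B2–B3

Every bag has size at most 3, so the width is 3 − 1 = 2 and tw(G) ≤ 2. For the lower bound, G contains the cycle 5–1–4–3–2–5, so G is not a forest; only forests have treewidth ≤ 1, hence tw(G) ≥ 2. The upper and lower bounds meet at 2, so that is the treewidth.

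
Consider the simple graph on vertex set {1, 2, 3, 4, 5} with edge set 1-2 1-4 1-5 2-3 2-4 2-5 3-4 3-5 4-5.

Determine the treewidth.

3

A width-3 tree decomposition is:
Bags: B1 = {1, 2, 4, 5}  B2 = {2, 3, 4, 5}
Tree: B1–B2
The largest bag has 4 vertices, giving width 3; this decomposition certifies tw(G) ≤ 3. For the lower bound, the 4 vertices {1, 2, 4, 5} are pairwise adjacent, and any tree decomposition puts a clique entirely inside one bag — forcing width ≥ 3. The upper and lower bounds meet at 3, so that is the treewidth.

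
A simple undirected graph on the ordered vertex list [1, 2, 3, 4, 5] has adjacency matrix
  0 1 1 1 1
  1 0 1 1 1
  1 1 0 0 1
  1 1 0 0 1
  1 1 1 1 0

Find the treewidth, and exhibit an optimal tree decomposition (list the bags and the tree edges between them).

Every bag has size at most 4, so the width is 4 − 1 = 3 and tw(G) ≤ 3. On the other hand G contains the 4-clique {1, 2, 3, 5}. A clique must lie in a single bag of any decomposition, so no decomposition can have width below 3. Therefore the treewidth is 3.

Treewidth 3.
One such decomposition:
Bags: B1 = {1, 2, 4, 5}  B2 = {1, 2, 3, 5}
Tree: B1–B2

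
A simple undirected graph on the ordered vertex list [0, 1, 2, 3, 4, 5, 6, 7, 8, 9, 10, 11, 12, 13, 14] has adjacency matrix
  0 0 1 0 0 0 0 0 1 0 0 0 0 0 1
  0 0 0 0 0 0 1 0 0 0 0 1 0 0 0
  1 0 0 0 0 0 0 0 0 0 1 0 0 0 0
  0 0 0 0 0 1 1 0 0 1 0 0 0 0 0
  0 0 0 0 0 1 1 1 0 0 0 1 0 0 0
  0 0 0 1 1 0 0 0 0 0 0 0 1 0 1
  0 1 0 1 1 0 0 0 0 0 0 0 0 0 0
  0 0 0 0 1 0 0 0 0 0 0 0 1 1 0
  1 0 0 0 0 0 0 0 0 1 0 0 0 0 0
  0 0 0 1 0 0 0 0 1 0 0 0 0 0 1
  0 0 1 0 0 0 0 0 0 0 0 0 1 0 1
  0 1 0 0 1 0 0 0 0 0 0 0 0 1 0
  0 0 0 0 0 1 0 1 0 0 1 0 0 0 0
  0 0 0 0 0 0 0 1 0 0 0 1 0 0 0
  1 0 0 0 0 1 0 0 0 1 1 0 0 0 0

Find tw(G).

A width-3 tree decomposition is:
Bags: B1 = {1, 7, 11, 13}  B2 = {1, 4, 7, 11}  B3 = {1, 4, 6, 7}  B4 = {4, 6, 7, 12}  B5 = {4, 5, 6, 12}  B6 = {3, 5, 6, 12}  B7 = {3, 5, 10, 12}  B8 = {3, 5, 10, 14}  B9 = {3, 9, 10, 14}  B10 = {2, 9, 10, 14}  B11 = {0, 2, 9, 14}  B12 = {0, 2, 8, 9}
Tree: B1–B2, B2–B3, B3–B4, B4–B5, B5–B6, B6–B7, B7–B8, B8–B9, B9–B10, B10–B11, B11–B12
Every bag has size at most 4, so the width is 4 − 1 = 3 and tw(G) ≤ 3. For the lower bound: the 4 vertex sets {1,11,13}, {7}, {4}, {3,5,6,12} are disjoint, each induces a connected subgraph, and every pair is joined by at least one edge of G. Contracting each set to a single vertex therefore yields K_{4} as a minor, and since treewidth is minor-monotone, tw(G) ≥ tw(K_{4}) = 3. Therefore the treewidth is 3.

3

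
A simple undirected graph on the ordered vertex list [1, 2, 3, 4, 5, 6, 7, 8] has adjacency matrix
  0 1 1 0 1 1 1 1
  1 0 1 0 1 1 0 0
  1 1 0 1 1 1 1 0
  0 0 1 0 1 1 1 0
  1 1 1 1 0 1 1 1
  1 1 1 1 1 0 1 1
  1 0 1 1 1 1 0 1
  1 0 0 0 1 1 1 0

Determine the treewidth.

4

A width-4 tree decomposition is:
Bags: B1 = {1, 3, 5, 6, 7}  B2 = {1, 2, 3, 5, 6}  B3 = {1, 5, 6, 7, 8}  B4 = {3, 4, 5, 6, 7}
Tree: B1–B2, B1–B3, B1–B4
Every bag has size at most 5, so the width is 5 − 1 = 4 and tw(G) ≤ 4. On the other hand G contains the 5-clique {1, 5, 6, 7, 8}. A clique must lie in a single bag of any decomposition, so no decomposition can have width below 4. Hence tw(G) = 4 exactly.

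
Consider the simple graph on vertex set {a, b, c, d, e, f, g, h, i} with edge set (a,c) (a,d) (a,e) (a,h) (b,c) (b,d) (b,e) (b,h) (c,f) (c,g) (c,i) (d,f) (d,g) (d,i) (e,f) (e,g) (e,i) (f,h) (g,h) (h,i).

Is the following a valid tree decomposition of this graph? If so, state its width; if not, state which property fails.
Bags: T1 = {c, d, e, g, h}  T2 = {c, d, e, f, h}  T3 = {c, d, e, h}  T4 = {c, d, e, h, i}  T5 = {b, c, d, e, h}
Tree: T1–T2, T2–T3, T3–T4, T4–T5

A tree decomposition must satisfy three properties: every vertex lies in some bag; for every edge, both endpoints lie together in some bag; and for every vertex, the bags containing it form a connected subtree. Here vertex a appears in no bag, so the decomposition is invalid.

No — vertex a appears in no bag.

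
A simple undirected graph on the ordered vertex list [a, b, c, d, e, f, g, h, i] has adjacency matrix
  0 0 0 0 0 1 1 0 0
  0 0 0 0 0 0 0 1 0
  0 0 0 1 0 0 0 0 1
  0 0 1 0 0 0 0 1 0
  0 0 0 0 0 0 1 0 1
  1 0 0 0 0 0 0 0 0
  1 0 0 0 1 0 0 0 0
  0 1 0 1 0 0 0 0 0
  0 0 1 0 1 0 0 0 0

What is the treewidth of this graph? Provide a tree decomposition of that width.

Each bag holds 2 vertices, so the decomposition has width 1, which upper-bounds the treewidth. Since G has at least one edge (e.g. b–h), it is not an edgeless graph, so tw(G) ≥ 1. The upper and lower bounds meet at 1, so that is the treewidth.

Treewidth 1.
One optimal decomposition is:
Bags: B1 = {b, h}  B2 = {d, h}  B3 = {c, d}  B4 = {c, i}  B5 = {e, i}  B6 = {e, g}  B7 = {a, g}  B8 = {a, f}
Tree: B1–B2, B2–B3, B3–B4, B4–B5, B5–B6, B6–B7, B7–B8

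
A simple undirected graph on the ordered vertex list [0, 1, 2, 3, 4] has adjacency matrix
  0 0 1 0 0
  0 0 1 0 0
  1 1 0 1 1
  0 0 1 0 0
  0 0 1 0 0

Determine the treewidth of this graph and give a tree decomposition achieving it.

The largest bag has 2 vertices, giving width 1; this decomposition certifies tw(G) ≤ 1. G has an edge, so its treewidth is at least 1. Hence tw(G) = 1 exactly.

Treewidth 1.
Bags: B1 = {1, 2}  B2 = {2, 3}  B3 = {0, 2}  B4 = {2, 4}
Tree: B1–B2, B1–B3, B1–B4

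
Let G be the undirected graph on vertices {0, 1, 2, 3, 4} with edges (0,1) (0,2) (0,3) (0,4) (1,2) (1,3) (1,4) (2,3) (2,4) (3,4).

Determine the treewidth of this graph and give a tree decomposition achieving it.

Treewidth 4.
One such decomposition:
Bags: B1 = {0, 1, 2, 3, 4}
Tree: (single bag)

A single bag containing all 5 vertices is trivially a valid decomposition of width 4. On the other hand G contains the 5-clique {0, 1, 2, 3, 4}. A clique must lie in a single bag of any decomposition, so no decomposition can have width below 4. Therefore the treewidth is 4.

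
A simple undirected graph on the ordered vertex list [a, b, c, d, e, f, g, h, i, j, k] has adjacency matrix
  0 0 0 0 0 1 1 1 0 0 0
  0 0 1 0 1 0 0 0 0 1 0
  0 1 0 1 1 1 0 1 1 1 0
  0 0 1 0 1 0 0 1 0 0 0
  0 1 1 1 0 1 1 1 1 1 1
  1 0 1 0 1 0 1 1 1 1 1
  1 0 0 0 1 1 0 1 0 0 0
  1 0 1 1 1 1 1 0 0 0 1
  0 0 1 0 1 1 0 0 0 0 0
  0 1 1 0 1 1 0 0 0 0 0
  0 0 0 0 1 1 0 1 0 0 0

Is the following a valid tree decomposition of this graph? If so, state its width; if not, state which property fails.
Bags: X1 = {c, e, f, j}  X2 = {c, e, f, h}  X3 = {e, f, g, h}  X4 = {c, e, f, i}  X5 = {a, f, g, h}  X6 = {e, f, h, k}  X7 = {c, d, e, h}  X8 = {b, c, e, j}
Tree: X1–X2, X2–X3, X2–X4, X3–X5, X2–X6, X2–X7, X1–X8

Vertex coverage: the bags together contain {a, b, c, d, e, f, g, h, i, j, k}, the full vertex set. Edge coverage: each edge of G has both endpoints in at least one bag. Running intersection: for every vertex, the bags containing it form a connected subtree. All three properties hold, so this is a valid tree decomposition of width max|bag| − 1 = 3, and hence tw(G) ≤ 3.

Yes; width 3.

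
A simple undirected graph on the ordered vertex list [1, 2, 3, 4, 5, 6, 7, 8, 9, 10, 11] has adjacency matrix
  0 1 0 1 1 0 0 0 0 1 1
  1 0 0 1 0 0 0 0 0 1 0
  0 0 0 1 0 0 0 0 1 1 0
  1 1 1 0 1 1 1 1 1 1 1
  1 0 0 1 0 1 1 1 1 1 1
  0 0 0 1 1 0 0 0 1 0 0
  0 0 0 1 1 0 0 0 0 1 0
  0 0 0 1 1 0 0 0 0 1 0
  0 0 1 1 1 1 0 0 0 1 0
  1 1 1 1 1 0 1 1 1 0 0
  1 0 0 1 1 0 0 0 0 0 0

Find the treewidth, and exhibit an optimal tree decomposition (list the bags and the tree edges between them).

Every bag has size at most 4, so the width is 4 − 1 = 3 and tw(G) ≤ 3. On the other hand G contains the 4-clique {1, 2, 4, 10}. A clique must lie in a single bag of any decomposition, so no decomposition can have width below 3. Therefore the treewidth is 3.

Treewidth 3.
Bags: B1 = {4, 5, 9, 10}  B2 = {1, 4, 5, 10}  B3 = {1, 2, 4, 10}  B4 = {3, 4, 9, 10}  B5 = {4, 5, 8, 10}  B6 = {4, 5, 7, 10}  B7 = {4, 5, 6, 9}  B8 = {1, 4, 5, 11}
Tree: B1–B2, B2–B3, B1–B4, B1–B5, B5–B6, B1–B7, B2–B8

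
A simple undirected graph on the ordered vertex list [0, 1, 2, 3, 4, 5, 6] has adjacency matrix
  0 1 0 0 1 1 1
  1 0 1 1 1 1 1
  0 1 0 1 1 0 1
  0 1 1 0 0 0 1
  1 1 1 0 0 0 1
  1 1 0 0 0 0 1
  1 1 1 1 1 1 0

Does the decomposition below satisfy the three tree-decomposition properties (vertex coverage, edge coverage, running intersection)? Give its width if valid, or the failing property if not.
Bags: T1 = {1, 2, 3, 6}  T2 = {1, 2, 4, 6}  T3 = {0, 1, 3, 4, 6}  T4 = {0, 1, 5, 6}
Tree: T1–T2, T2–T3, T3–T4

A tree decomposition must satisfy three properties: every vertex lies in some bag; for every edge, both endpoints lie together in some bag; and for every vertex, the bags containing it form a connected subtree. Here bags containing vertex 3 are not connected in the tree, so the decomposition is invalid.

No — bags containing vertex 3 are not connected in the tree.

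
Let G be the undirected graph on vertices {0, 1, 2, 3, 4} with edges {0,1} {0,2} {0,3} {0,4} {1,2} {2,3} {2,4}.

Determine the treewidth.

A width-2 tree decomposition is:
Bags: B1 = {0, 2, 3}  B2 = {0, 1, 2}  B3 = {0, 2, 4}
Tree: B1–B2, B1–B3
Each bag holds 3 vertices, so the decomposition has width 2, which upper-bounds the treewidth. For the lower bound, the 3 vertices {0, 1, 2} are pairwise adjacent, and any tree decomposition puts a clique entirely inside one bag — forcing width ≥ 2. Hence tw(G) = 2 exactly.

2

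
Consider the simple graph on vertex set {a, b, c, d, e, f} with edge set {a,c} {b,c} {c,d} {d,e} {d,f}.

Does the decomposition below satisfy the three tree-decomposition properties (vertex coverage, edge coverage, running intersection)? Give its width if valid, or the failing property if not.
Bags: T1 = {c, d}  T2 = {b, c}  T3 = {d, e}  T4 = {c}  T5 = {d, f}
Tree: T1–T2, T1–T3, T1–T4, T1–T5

No — vertex a appears in no bag.

A tree decomposition must satisfy three properties: every vertex lies in some bag; for every edge, both endpoints lie together in some bag; and for every vertex, the bags containing it form a connected subtree. Here vertex a appears in no bag, so the decomposition is invalid.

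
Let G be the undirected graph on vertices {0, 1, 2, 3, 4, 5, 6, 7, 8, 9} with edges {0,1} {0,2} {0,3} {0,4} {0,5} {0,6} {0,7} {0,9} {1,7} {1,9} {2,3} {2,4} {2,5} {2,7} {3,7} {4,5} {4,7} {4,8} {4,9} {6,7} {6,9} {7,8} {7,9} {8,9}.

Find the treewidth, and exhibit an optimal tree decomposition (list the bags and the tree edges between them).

Every bag has size at most 4, so the width is 4 − 1 = 3 and tw(G) ≤ 3. Conversely, {0, 2, 4, 5} is a clique of size 4, and the vertices of any clique must share a bag in every tree decomposition; so some bag has ≥ 4 vertices and tw(G) ≥ 3. Hence tw(G) = 3 exactly.

Treewidth 3.
Bags: B1 = {0, 6, 7, 9}  B2 = {0, 4, 7, 9}  B3 = {4, 7, 8, 9}  B4 = {0, 2, 4, 7}  B5 = {0, 2, 3, 7}  B6 = {0, 2, 4, 5}  B7 = {0, 1, 7, 9}
Tree: B1–B2, B2–B3, B2–B4, B4–B5, B4–B6, B2–B7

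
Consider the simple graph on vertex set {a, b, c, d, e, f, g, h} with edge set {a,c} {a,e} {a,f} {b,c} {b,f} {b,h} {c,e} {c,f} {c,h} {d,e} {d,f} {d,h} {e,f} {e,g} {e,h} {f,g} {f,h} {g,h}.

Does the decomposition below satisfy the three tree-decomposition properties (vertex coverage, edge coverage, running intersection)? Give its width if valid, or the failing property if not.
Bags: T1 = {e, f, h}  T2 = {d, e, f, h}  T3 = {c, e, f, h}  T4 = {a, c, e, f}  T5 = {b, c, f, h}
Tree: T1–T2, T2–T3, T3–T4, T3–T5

No — vertex g appears in no bag.

A tree decomposition must satisfy three properties: every vertex lies in some bag; for every edge, both endpoints lie together in some bag; and for every vertex, the bags containing it form a connected subtree. Here vertex g appears in no bag, so the decomposition is invalid.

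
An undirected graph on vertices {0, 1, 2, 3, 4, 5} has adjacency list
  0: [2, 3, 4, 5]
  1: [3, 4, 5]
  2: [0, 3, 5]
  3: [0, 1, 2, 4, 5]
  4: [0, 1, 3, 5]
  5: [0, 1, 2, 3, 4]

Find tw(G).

A width-3 tree decomposition is:
Bags: B1 = {1, 3, 4, 5}  B2 = {0, 3, 4, 5}  B3 = {0, 2, 3, 5}
Tree: B1–B2, B2–B3
Each bag holds 4 vertices, so the decomposition has width 3, which upper-bounds the treewidth. For the lower bound, the 4 vertices {0, 2, 3, 5} are pairwise adjacent, and any tree decomposition puts a clique entirely inside one bag — forcing width ≥ 3. Therefore the treewidth is 3.

3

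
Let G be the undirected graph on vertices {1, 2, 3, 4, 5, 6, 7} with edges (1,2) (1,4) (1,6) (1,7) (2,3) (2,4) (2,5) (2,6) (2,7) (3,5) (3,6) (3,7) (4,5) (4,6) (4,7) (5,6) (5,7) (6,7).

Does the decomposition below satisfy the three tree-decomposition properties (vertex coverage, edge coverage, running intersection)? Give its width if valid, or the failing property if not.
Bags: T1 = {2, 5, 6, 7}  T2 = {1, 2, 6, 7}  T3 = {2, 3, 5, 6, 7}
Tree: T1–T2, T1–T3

A tree decomposition must satisfy three properties: every vertex lies in some bag; for every edge, both endpoints lie together in some bag; and for every vertex, the bags containing it form a connected subtree. Here vertex 4 appears in no bag, so the decomposition is invalid.

No — vertex 4 appears in no bag.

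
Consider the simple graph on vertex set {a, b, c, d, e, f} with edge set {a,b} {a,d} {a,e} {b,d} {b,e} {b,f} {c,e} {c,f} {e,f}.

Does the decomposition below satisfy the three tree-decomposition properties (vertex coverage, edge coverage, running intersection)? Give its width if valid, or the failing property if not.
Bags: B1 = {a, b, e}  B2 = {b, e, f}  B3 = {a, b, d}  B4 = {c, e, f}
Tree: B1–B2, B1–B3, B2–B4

Yes; width 2.

Every vertex of G appears in some bag (union = {a, b, c, d, e, f}); every edge is covered by a bag; and for each vertex v the set of bags containing v is connected in the bag tree. The decomposition is therefore valid. The largest bag has 3 vertices, so the width is 2.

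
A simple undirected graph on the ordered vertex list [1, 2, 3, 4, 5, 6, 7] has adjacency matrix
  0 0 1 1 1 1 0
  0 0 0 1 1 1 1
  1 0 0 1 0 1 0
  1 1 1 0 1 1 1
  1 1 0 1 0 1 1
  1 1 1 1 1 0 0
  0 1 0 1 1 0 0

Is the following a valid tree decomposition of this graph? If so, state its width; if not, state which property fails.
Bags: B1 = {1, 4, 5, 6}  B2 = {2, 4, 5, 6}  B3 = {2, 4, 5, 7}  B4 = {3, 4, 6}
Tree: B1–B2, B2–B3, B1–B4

No — edge (1,3) lies in no bag.

A tree decomposition must satisfy three properties: every vertex lies in some bag; for every edge, both endpoints lie together in some bag; and for every vertex, the bags containing it form a connected subtree. Here edge (1,3) lies in no bag, so the decomposition is invalid.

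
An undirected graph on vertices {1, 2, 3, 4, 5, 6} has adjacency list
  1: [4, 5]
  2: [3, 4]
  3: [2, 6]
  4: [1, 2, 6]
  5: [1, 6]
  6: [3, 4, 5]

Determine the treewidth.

A width-2 tree decomposition is:
Bags: B1 = {1, 4, 5}  B2 = {4, 5, 6}  B3 = {2, 4, 6}  B4 = {2, 3, 6}
Tree: B1–B2, B2–B3, B3–B4
Each bag holds 3 vertices, so the decomposition has width 2, which upper-bounds the treewidth. Since 1–5–6–4–1 is a cycle in G, G is not acyclic. Forests are exactly the graphs of treewidth ≤ 1, so tw(G) ≥ 2. The upper and lower bounds meet at 2, so that is the treewidth.

2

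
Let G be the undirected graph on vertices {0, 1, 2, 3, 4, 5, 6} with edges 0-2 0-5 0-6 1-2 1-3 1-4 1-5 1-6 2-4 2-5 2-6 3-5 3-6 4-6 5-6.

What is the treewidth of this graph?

A width-3 tree decomposition is:
Bags: B1 = {1, 2, 5, 6}  B2 = {1, 3, 5, 6}  B3 = {1, 2, 4, 6}  B4 = {0, 2, 5, 6}
Tree: B1–B2, B1–B3, B1–B4
The largest bag has 4 vertices, giving width 3; this decomposition certifies tw(G) ≤ 3. Conversely, {0, 2, 5, 6} is a clique of size 4, and the vertices of any clique must share a bag in every tree decomposition; so some bag has ≥ 4 vertices and tw(G) ≥ 3. Therefore the treewidth is 3.

3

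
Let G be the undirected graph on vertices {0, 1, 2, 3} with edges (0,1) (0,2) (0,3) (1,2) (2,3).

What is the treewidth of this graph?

2

A width-2 tree decomposition is:
Bags: B1 = {0, 2, 3}  B2 = {0, 1, 2}
Tree: B1–B2
The largest bag has 3 vertices, giving width 2; this decomposition certifies tw(G) ≤ 2. For the lower bound, the 3 vertices {0, 1, 2} are pairwise adjacent, and any tree decomposition puts a clique entirely inside one bag — forcing width ≥ 2. Hence tw(G) = 2 exactly.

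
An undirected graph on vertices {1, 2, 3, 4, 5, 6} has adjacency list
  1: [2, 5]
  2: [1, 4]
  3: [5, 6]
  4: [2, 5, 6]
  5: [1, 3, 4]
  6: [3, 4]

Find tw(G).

2

A width-2 tree decomposition is:
Bags: B1 = {1, 2, 4}  B2 = {1, 4, 5}  B3 = {4, 5, 6}  B4 = {3, 5, 6}
Tree: B1–B2, B2–B3, B3–B4
The largest bag has 3 vertices, giving width 2; this decomposition certifies tw(G) ≤ 2. For the lower bound, G contains the cycle 2–1–5–4–2, so G is not a forest; only forests have treewidth ≤ 1, hence tw(G) ≥ 2. Therefore the treewidth is 2.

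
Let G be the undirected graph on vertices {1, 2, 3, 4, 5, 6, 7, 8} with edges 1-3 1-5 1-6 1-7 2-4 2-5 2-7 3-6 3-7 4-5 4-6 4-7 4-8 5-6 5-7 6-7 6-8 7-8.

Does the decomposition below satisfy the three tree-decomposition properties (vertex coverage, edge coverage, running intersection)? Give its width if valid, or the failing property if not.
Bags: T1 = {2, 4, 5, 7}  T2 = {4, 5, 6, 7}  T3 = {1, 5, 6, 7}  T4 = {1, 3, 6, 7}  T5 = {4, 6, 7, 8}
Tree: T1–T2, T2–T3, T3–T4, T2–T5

Yes; width 3.

Checking the three conditions: (i) the bags cover all of {1, 2, 3, 4, 5, 6, 7, 8}; (ii) for each edge, some bag contains both endpoints; (iii) the bags containing any fixed vertex form a subtree. All hold, so the decomposition is valid with width 4 − 1 = 3.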